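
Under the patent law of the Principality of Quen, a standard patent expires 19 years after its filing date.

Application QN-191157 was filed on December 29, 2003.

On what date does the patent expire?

2022-12-29

Filing date + 19 years → 29 December 2022.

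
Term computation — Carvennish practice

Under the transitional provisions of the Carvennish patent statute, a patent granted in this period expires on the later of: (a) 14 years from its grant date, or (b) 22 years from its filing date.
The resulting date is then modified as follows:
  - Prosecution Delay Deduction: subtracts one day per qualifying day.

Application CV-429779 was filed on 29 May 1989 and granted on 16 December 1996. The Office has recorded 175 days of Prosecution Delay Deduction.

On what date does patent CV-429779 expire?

(a) grant + 14 years → 16 December 2010.
(b) filing + 22 years → 29 May 2011.
Later of the two: 29 May 2011.
Prosecution Delay Deduction: −175 days → 5 December 2010.

2010-12-05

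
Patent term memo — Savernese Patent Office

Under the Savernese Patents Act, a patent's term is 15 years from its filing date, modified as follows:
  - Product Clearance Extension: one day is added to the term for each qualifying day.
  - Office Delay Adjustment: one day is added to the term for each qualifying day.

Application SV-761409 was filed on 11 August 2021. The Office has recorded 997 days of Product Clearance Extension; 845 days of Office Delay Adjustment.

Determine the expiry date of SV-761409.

Base term: filing date + 15 years → 11 August 2036.
Product Clearance Extension: +997 days → 5 May 2039.
Office Delay Adjustment: +845 days → 27 August 2041.

2041-08-27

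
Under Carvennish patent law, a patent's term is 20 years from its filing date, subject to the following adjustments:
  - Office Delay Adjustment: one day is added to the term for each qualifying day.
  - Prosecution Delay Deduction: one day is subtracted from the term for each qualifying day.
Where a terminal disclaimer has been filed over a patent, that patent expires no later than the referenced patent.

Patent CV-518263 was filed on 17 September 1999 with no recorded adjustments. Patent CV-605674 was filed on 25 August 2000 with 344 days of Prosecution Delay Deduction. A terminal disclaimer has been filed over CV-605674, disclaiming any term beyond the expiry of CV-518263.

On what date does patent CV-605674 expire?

Natural term of CV-605674:
  Base: filing + 20 years → 25 August 2020.
  Prosecution Delay Deduction: −344 days → 16 September 2019.
Expiry of referenced patent CV-518263:
  Base: filing + 20 years → 17 September 2019.
Terminal disclaimer: CV-605674 expires on the earlier of 16 September 2019 and 17 September 2019.

September 16, 2019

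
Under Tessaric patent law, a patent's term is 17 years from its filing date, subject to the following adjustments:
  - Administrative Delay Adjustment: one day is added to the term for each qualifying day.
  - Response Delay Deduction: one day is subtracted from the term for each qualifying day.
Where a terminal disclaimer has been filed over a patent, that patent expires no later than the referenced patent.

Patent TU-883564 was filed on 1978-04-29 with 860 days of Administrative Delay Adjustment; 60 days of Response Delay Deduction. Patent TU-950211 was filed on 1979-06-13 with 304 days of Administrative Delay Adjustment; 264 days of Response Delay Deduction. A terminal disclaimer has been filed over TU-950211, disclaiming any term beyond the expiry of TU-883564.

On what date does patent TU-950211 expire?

Natural term of TU-950211:
  Base: filing + 17 years → 13 June 1996.
  Administrative Delay Adjustment: +304 days → 13 April 1997.
  Response Delay Deduction: −264 days → 23 July 1996.
Expiry of referenced patent TU-883564:
  Base: filing + 17 years → 29 April 1995.
  Administrative Delay Adjustment: +860 days → 5 September 1997.
  Response Delay Deduction: −60 days → 7 July 1997.
Terminal disclaimer: TU-950211 expires on the earlier of 23 July 1996 and 7 July 1997.

July 23, 1996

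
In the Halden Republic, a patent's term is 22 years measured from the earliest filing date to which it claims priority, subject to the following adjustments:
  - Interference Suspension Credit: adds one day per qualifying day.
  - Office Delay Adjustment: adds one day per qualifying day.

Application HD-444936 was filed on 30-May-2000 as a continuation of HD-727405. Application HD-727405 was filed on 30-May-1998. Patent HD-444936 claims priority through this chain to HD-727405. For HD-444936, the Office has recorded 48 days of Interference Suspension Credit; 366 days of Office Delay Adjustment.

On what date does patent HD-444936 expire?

2021-07-18

Earliest priority filing: 30 May 1998.
Base term: 30 May 1998 + 22 years → 30 May 2020.
Interference Suspension Credit: +48 days → 17 July 2020.
Office Delay Adjustment: +366 days → 18 July 2021.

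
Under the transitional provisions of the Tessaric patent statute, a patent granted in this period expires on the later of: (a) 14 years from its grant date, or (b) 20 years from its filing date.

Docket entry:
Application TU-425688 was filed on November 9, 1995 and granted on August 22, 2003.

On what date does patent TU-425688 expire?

August 22, 2017

(a) grant + 14 years → 22 August 2017.
(b) filing + 20 years → 9 November 2015.
Later of the two: 22 August 2017.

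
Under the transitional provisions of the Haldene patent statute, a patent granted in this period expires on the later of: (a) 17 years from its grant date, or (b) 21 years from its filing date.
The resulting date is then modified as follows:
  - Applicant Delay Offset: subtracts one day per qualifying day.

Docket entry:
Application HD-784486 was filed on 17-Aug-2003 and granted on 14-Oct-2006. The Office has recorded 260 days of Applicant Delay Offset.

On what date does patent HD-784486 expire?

December 1, 2023

(a) grant + 17 years → 14 October 2023.
(b) filing + 21 years → 17 August 2024.
Later of the two: 17 August 2024.
Applicant Delay Offset: −260 days → 1 December 2023.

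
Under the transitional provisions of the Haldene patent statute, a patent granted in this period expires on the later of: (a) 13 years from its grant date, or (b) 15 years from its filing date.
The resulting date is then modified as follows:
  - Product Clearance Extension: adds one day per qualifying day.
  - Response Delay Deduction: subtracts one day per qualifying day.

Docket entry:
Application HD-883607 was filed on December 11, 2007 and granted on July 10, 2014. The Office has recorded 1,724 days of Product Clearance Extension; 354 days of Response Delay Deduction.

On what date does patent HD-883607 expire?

(a) grant + 13 years → 10 July 2027.
(b) filing + 15 years → 11 December 2022.
Later of the two: 10 July 2027.
Product Clearance Extension: +1724 days → 29 March 2032.
Response Delay Deduction: −354 days → 10 April 2031.

2031-04-10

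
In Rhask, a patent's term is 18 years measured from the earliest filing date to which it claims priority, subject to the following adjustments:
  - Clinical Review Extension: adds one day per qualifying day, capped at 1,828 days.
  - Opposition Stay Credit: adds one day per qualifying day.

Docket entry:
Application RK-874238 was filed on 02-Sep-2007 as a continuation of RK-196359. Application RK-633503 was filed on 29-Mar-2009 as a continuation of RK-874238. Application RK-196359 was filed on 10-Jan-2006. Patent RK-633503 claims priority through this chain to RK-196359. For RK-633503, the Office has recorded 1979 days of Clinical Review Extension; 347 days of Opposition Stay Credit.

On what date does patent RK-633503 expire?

2029-12-24

Earliest priority filing: 10 January 2006.
Base term: 10 January 2006 + 18 years → 10 January 2024.
Clinical Review Extension: 1979 days claimed exceeds the 1828-day cap, so +1828 days → 11 January 2029.
Opposition Stay Credit: +347 days → 24 December 2029.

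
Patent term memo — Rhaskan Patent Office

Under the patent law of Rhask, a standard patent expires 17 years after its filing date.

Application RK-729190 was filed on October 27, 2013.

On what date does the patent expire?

Filing date + 17 years → 27 October 2030.

October 27, 2030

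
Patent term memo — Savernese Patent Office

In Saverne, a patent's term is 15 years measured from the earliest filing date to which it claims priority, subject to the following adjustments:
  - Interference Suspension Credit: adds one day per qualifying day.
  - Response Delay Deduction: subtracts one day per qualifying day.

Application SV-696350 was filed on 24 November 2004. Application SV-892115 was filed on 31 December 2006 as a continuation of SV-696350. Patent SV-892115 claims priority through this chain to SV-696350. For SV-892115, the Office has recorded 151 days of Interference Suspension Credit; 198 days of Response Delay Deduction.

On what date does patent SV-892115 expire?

October 8, 2019

Earliest priority filing: 24 November 2004.
Base term: 24 November 2004 + 15 years → 24 November 2019.
Interference Suspension Credit: +151 days → 23 April 2020.
Response Delay Deduction: −198 days → 8 October 2019.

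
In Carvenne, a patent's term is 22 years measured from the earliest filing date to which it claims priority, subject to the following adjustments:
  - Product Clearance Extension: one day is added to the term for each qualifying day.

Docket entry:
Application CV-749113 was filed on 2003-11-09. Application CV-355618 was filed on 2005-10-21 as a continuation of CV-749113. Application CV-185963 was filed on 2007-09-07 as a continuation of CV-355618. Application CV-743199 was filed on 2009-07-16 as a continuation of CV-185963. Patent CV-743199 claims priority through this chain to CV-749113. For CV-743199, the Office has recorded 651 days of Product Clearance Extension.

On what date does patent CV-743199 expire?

August 22, 2027

Earliest priority filing: 9 November 2003.
Base term: 9 November 2003 + 22 years → 9 November 2025.
Product Clearance Extension: +651 days → 22 August 2027.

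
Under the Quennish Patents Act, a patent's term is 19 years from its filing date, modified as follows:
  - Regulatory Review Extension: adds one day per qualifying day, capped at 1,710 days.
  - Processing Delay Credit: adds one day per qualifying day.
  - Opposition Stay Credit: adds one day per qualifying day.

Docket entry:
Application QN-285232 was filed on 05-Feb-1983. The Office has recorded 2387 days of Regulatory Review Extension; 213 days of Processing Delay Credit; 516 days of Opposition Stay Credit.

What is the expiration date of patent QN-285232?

Base term: filing date + 19 years → 5 February 2002.
Regulatory Review Extension: 2387 days claimed exceeds the 1710-day cap, so +1710 days → 12 October 2006.
Processing Delay Credit: +213 days → 13 May 2007.
Opposition Stay Credit: +516 days → 10 October 2008.

2008-10-10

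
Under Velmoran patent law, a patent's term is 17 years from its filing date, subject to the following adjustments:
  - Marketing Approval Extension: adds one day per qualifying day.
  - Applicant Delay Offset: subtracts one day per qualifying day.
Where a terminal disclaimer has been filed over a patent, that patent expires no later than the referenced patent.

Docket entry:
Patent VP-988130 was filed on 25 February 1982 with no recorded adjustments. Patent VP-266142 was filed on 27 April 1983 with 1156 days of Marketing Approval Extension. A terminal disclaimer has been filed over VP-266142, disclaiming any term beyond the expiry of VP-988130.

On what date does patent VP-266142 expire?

February 25, 1999

Natural term of VP-266142:
  Base: filing + 17 years → 27 April 2000.
  Marketing Approval Extension: +1156 days → 27 June 2003.
Expiry of referenced patent VP-988130:
  Base: filing + 17 years → 25 February 1999.
Terminal disclaimer: VP-266142 expires on the earlier of 27 June 2003 and 25 February 1999.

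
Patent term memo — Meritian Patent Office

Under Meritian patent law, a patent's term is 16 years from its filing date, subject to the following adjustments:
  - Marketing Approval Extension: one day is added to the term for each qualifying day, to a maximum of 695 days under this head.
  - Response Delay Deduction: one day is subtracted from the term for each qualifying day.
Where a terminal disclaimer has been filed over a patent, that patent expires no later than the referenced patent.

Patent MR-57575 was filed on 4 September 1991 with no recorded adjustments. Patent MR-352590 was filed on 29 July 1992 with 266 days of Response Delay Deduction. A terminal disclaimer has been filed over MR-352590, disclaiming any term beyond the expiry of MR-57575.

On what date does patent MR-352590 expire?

Natural term of MR-352590:
  Base: filing + 16 years → 29 July 2008.
  Response Delay Deduction: −266 days → 6 November 2007.
Expiry of referenced patent MR-57575:
  Base: filing + 16 years → 4 September 2007.
Terminal disclaimer: MR-352590 expires on the earlier of 6 November 2007 and 4 September 2007.

September 4, 2007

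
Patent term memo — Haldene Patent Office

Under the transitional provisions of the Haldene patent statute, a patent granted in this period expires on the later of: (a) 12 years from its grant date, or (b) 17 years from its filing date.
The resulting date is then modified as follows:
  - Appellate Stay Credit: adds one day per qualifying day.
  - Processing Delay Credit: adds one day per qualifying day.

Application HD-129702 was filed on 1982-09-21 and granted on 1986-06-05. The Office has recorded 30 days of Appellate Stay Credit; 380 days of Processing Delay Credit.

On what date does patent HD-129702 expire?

(a) grant + 12 years → 5 June 1998.
(b) filing + 17 years → 21 September 1999.
Later of the two: 21 September 1999.
Appellate Stay Credit: +30 days → 21 October 1999.
Processing Delay Credit: +380 days → 4 November 2000.

November 4, 2000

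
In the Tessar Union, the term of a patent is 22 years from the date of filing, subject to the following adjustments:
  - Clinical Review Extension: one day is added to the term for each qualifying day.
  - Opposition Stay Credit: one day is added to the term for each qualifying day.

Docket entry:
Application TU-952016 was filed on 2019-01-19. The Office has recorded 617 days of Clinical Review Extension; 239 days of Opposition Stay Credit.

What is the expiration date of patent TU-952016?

Base term: filing date + 22 years → 19 January 2041.
Clinical Review Extension: +617 days → 28 September 2042.
Opposition Stay Credit: +239 days → 25 May 2043.

2043-05-25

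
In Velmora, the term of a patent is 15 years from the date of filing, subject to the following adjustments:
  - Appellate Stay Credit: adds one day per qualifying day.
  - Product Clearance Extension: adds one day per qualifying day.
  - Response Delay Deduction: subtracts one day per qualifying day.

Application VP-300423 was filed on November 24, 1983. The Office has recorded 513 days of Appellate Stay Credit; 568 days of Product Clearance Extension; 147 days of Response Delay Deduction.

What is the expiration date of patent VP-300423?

Base term: filing date + 15 years → 24 November 1998.
Appellate Stay Credit: +513 days → 20 April 2000.
Product Clearance Extension: +568 days → 9 November 2001.
Response Delay Deduction: −147 days → 15 June 2001.

June 15, 2001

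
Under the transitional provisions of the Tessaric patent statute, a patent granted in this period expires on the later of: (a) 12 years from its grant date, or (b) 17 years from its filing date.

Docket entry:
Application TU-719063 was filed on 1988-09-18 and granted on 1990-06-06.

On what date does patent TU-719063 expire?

2005-09-18

(a) grant + 12 years → 6 June 2002.
(b) filing + 17 years → 18 September 2005.
Later of the two: 18 September 2005.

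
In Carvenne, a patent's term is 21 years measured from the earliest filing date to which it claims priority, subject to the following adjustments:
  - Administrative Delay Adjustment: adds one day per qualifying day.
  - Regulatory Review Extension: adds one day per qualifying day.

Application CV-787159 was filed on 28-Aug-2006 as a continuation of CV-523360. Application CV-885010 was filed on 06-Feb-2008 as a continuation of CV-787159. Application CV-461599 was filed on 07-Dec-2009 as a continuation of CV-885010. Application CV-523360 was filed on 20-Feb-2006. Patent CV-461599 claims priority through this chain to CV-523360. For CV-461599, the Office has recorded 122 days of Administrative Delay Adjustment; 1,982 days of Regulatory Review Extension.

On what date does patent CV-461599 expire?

Earliest priority filing: 20 February 2006.
Base term: 20 February 2006 + 21 years → 20 February 2027.
Administrative Delay Adjustment: +122 days → 22 June 2027.
Regulatory Review Extension: +1982 days → 24 November 2032.

November 24, 2032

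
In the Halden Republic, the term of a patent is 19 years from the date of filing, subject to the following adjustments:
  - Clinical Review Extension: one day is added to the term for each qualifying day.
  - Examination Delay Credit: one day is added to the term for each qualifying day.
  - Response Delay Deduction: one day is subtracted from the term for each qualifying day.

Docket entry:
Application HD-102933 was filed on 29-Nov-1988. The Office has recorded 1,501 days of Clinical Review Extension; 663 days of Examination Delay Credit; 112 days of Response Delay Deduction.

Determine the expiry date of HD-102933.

July 12, 2013

Base term: filing date + 19 years → 29 November 2007.
Clinical Review Extension: +1501 days → 8 January 2012.
Examination Delay Credit: +663 days → 1 November 2013.
Response Delay Deduction: −112 days → 12 July 2013.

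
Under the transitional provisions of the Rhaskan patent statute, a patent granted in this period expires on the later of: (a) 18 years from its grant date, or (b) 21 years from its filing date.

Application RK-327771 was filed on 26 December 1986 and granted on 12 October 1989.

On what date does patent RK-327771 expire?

2007-12-26

(a) grant + 18 years → 12 October 2007.
(b) filing + 21 years → 26 December 2007.
Later of the two: 26 December 2007.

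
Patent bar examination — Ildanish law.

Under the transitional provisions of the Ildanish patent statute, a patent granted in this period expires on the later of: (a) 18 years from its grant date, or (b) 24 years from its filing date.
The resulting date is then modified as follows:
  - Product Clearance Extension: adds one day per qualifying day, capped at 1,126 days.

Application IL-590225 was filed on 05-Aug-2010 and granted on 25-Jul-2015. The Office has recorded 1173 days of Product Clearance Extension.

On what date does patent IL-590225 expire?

September 4, 2037

(a) grant + 18 years → 25 July 2033.
(b) filing + 24 years → 5 August 2034.
Later of the two: 5 August 2034.
Product Clearance Extension: 1173 days claimed exceeds the 1126-day cap, so +1126 days → 4 September 2037.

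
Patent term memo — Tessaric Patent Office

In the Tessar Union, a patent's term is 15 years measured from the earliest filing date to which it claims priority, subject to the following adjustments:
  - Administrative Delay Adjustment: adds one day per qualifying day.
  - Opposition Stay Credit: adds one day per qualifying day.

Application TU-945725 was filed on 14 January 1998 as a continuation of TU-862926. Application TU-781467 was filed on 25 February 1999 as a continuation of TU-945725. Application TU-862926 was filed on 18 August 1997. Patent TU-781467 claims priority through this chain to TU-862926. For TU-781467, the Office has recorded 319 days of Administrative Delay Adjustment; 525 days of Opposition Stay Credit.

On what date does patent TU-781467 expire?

December 10, 2014

Earliest priority filing: 18 August 1997.
Base term: 18 August 1997 + 15 years → 18 August 2012.
Administrative Delay Adjustment: +319 days → 3 July 2013.
Opposition Stay Credit: +525 days → 10 December 2014.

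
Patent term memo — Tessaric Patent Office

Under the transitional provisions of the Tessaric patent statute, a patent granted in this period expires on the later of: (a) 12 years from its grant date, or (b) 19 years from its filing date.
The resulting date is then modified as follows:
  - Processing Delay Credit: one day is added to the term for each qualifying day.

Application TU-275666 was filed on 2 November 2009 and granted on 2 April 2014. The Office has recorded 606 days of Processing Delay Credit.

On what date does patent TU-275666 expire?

July 1, 2030

(a) grant + 12 years → 2 April 2026.
(b) filing + 19 years → 2 November 2028.
Later of the two: 2 November 2028.
Processing Delay Credit: +606 days → 1 July 2030.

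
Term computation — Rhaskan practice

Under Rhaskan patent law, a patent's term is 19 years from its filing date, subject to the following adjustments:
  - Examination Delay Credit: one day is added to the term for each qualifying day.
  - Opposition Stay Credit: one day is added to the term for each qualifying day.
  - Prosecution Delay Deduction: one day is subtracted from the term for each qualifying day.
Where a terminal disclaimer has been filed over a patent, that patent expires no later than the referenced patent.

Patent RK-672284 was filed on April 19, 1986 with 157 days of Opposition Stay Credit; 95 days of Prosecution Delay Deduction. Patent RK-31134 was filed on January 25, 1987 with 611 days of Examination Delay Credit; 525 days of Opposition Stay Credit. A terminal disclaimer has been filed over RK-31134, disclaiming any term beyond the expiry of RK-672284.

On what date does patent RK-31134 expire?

Natural term of RK-31134:
  Base: filing + 19 years → 25 January 2006.
  Examination Delay Credit: +611 days → 28 September 2007.
  Opposition Stay Credit: +525 days → 6 March 2009.
Expiry of referenced patent RK-672284:
  Base: filing + 19 years → 19 April 2005.
  Opposition Stay Credit: +157 days → 23 September 2005.
  Prosecution Delay Deduction: −95 days → 20 June 2005.
Terminal disclaimer: RK-31134 expires on the earlier of 6 March 2009 and 20 June 2005.

June 20, 2005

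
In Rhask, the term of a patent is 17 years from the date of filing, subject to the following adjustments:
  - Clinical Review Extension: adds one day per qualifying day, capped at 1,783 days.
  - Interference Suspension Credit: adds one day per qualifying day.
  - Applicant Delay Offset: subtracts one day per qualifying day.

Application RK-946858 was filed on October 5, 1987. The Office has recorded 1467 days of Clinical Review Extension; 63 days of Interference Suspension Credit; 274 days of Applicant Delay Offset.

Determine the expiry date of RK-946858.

2008-03-14

Base term: filing date + 17 years → 5 October 2004.
Clinical Review Extension: 1467 days (within the 1783-day cap) → +1467 days → 11 October 2008.
Interference Suspension Credit: +63 days → 13 December 2008.
Applicant Delay Offset: −274 days → 14 March 2008.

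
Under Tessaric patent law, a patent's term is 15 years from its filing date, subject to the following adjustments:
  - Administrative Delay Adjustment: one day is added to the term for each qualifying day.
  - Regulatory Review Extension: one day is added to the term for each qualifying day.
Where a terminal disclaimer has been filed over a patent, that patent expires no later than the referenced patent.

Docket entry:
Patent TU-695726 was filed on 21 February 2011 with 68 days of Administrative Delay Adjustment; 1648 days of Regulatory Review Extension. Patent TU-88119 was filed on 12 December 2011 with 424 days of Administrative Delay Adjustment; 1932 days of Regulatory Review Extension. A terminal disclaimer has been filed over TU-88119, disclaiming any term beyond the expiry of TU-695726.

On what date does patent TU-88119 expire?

2030-11-03

Natural term of TU-88119:
  Base: filing + 15 years → 12 December 2026.
  Administrative Delay Adjustment: +424 days → 9 February 2028.
  Regulatory Review Extension: +1932 days → 25 May 2033.
Expiry of referenced patent TU-695726:
  Base: filing + 15 years → 21 February 2026.
  Administrative Delay Adjustment: +68 days → 30 April 2026.
  Regulatory Review Extension: +1648 days → 3 November 2030.
Terminal disclaimer: TU-88119 expires on the earlier of 25 May 2033 and 3 November 2030.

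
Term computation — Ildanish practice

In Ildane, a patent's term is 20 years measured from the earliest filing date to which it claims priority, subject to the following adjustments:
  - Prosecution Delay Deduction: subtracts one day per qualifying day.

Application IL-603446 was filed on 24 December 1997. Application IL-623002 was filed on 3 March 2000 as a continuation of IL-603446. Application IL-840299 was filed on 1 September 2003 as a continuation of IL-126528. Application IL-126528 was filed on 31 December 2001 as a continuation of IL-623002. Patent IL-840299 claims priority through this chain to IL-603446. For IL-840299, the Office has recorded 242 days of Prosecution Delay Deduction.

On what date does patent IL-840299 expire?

April 26, 2017

Earliest priority filing: 24 December 1997.
Base term: 24 December 1997 + 20 years → 24 December 2017.
Prosecution Delay Deduction: −242 days → 26 April 2017.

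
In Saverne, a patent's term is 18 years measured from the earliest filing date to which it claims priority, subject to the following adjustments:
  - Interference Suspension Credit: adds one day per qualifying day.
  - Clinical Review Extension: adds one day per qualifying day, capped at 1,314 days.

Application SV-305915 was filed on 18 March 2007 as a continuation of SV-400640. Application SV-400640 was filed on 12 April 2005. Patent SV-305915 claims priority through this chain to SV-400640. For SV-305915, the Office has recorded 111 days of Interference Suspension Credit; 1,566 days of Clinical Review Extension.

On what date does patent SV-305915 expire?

Earliest priority filing: 12 April 2005.
Base term: 12 April 2005 + 18 years → 12 April 2023.
Interference Suspension Credit: +111 days → 1 August 2023.
Clinical Review Extension: 1566 days claimed exceeds the 1314-day cap, so +1314 days → 7 March 2027.

2027-03-07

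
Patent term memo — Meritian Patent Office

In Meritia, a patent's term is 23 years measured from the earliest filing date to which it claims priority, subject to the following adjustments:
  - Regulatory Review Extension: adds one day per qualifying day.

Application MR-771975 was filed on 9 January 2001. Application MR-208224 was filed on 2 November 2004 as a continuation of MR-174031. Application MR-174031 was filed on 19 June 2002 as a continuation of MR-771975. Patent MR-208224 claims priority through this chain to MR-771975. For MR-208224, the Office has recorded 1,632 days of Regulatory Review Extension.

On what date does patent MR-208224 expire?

2028-06-28

Earliest priority filing: 9 January 2001.
Base term: 9 January 2001 + 23 years → 9 January 2024.
Regulatory Review Extension: +1632 days → 28 June 2028.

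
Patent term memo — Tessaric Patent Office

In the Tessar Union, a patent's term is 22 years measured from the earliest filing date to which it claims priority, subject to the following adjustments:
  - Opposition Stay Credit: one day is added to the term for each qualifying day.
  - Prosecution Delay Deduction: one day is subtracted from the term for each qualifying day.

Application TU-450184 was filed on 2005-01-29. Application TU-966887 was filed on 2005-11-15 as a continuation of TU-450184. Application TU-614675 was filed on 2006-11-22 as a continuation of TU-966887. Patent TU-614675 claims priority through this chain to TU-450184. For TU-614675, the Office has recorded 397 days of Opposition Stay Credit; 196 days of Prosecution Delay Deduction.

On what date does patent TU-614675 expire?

Earliest priority filing: 29 January 2005.
Base term: 29 January 2005 + 22 years → 29 January 2027.
Opposition Stay Credit: +397 days → 1 March 2028.
Prosecution Delay Deduction: −196 days → 18 August 2027.

August 18, 2027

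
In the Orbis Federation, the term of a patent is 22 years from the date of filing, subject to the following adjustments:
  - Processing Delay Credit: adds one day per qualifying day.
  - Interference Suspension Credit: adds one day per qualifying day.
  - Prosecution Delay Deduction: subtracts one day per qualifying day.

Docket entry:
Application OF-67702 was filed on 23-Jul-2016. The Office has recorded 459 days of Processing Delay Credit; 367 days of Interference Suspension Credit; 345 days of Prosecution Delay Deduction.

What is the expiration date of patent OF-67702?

November 16, 2039

Base term: filing date + 22 years → 23 July 2038.
Processing Delay Credit: +459 days → 25 October 2039.
Interference Suspension Credit: +367 days → 26 October 2040.
Prosecution Delay Deduction: −345 days → 16 November 2039.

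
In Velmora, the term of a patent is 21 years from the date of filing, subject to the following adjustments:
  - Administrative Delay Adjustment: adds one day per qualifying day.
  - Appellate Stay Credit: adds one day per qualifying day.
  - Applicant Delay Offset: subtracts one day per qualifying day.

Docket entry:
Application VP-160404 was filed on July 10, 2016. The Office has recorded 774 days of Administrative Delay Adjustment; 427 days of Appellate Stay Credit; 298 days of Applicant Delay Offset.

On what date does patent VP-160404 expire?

Base term: filing date + 21 years → 10 July 2037.
Administrative Delay Adjustment: +774 days → 23 August 2039.
Appellate Stay Credit: +427 days → 23 October 2040.
Applicant Delay Offset: −298 days → 30 December 2039.

December 30, 2039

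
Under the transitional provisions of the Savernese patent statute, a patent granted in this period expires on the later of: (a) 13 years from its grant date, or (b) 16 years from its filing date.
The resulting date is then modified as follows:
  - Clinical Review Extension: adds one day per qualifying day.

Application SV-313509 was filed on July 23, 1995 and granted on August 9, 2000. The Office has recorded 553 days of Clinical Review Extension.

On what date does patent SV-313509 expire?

February 13, 2015

(a) grant + 13 years → 9 August 2013.
(b) filing + 16 years → 23 July 2011.
Later of the two: 9 August 2013.
Clinical Review Extension: +553 days → 13 February 2015.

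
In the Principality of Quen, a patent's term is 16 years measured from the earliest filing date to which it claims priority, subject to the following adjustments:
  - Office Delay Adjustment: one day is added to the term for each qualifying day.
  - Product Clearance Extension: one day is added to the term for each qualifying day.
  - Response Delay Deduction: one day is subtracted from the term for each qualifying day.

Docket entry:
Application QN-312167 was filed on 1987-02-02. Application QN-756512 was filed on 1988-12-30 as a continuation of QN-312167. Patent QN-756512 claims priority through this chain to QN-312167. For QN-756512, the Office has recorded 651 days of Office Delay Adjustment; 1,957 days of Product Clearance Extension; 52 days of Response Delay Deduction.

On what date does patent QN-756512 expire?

Earliest priority filing: 2 February 1987.
Base term: 2 February 1987 + 16 years → 2 February 2003.
Office Delay Adjustment: +651 days → 14 November 2004.
Product Clearance Extension: +1957 days → 25 March 2010.
Response Delay Deduction: −52 days → 1 February 2010.

2010-02-01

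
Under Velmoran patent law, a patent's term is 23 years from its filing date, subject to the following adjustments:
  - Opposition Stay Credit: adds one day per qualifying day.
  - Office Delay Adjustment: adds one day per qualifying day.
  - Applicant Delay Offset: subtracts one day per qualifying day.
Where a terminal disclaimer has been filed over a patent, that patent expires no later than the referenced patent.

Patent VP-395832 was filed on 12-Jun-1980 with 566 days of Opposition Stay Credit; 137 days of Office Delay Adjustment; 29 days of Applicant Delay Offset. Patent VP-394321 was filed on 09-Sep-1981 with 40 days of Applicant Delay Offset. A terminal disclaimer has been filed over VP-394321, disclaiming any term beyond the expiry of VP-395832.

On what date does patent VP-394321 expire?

Natural term of VP-394321:
  Base: filing + 23 years → 9 September 2004.
  Applicant Delay Offset: −40 days → 31 July 2004.
Expiry of referenced patent VP-395832:
  Base: filing + 23 years → 12 June 2003.
  Opposition Stay Credit: +566 days → 29 December 2004.
  Office Delay Adjustment: +137 days → 15 May 2005.
  Applicant Delay Offset: −29 days → 16 April 2005.
Terminal disclaimer: VP-394321 expires on the earlier of 31 July 2004 and 16 April 2005.

July 31, 2004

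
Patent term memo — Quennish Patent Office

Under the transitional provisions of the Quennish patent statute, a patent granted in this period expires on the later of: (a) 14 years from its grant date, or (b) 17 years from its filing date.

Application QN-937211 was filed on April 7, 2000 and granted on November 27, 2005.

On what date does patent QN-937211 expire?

(a) grant + 14 years → 27 November 2019.
(b) filing + 17 years → 7 April 2017.
Later of the two: 27 November 2019.

November 27, 2019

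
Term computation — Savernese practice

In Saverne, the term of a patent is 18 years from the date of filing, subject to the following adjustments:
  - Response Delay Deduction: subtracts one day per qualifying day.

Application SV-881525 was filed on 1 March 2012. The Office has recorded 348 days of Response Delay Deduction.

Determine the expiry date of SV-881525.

Base term: filing date + 18 years → 1 March 2030.
Response Delay Deduction: −348 days → 18 March 2029.

March 18, 2029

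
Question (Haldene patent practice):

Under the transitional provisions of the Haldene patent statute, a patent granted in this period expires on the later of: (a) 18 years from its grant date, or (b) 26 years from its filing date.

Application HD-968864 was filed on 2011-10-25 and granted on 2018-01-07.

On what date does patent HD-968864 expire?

October 25, 2037

(a) grant + 18 years → 7 January 2036.
(b) filing + 26 years → 25 October 2037.
Later of the two: 25 October 2037.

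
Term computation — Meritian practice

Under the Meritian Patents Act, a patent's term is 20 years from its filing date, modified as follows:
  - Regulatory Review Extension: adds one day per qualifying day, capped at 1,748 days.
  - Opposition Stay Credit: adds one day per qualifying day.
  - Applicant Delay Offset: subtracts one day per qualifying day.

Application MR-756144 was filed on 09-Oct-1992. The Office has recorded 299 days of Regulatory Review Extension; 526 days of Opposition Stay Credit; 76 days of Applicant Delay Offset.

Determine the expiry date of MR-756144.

2014-10-28

Base term: filing date + 20 years → 9 October 2012.
Regulatory Review Extension: 299 days (within the 1748-day cap) → +299 days → 4 August 2013.
Opposition Stay Credit: +526 days → 12 January 2015.
Applicant Delay Offset: −76 days → 28 October 2014.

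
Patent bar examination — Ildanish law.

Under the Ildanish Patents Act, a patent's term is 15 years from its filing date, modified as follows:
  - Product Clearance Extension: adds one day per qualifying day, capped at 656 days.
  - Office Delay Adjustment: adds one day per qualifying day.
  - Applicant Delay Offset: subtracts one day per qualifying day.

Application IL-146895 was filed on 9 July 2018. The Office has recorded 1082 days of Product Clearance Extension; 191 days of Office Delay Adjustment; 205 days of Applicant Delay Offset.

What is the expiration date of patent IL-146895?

Base term: filing date + 15 years → 9 July 2033.
Product Clearance Extension: 1082 days claimed exceeds the 656-day cap, so +656 days → 26 April 2035.
Office Delay Adjustment: +191 days → 3 November 2035.
Applicant Delay Offset: −205 days → 12 April 2035.

2035-04-12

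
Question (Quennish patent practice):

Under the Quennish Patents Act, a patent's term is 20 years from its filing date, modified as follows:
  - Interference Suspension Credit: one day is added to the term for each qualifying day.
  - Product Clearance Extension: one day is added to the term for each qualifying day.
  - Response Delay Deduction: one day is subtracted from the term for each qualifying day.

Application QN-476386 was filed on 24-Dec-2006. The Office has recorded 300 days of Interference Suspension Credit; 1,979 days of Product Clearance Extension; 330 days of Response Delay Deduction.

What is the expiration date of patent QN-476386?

Base term: filing date + 20 years → 24 December 2026.
Interference Suspension Credit: +300 days → 20 October 2027.
Product Clearance Extension: +1979 days → 21 March 2033.
Response Delay Deduction: −330 days → 25 April 2032.

2032-04-25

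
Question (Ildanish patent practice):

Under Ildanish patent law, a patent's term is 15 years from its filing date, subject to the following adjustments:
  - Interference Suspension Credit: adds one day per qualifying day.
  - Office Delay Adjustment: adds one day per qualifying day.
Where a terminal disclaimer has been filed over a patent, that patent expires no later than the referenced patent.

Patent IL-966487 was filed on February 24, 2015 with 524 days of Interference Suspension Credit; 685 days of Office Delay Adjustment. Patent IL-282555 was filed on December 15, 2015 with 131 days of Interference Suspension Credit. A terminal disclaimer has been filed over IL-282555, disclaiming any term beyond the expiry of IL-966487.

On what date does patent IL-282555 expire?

2031-04-25

Natural term of IL-282555:
  Base: filing + 15 years → 15 December 2030.
  Interference Suspension Credit: +131 days → 25 April 2031.
Expiry of referenced patent IL-966487:
  Base: filing + 15 years → 24 February 2030.
  Interference Suspension Credit: +524 days → 2 August 2031.
  Office Delay Adjustment: +685 days → 17 June 2033.
Terminal disclaimer: IL-282555 expires on the earlier of 25 April 2031 and 17 June 2033.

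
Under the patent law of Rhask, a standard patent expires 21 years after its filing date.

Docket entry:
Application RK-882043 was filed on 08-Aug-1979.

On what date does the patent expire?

August 8, 2000

Filing date + 21 years → 8 August 2000.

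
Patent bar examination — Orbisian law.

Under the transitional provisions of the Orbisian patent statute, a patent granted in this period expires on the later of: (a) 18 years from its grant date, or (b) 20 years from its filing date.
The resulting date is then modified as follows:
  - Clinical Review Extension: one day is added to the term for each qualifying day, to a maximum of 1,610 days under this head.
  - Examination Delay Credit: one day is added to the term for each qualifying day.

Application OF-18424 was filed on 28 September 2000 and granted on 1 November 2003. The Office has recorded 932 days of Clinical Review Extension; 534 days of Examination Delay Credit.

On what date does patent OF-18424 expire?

November 6, 2025

(a) grant + 18 years → 1 November 2021.
(b) filing + 20 years → 28 September 2020.
Later of the two: 1 November 2021.
Clinical Review Extension: 932 days (within the 1610-day cap) → +932 days → 21 May 2024.
Examination Delay Credit: +534 days → 6 November 2025.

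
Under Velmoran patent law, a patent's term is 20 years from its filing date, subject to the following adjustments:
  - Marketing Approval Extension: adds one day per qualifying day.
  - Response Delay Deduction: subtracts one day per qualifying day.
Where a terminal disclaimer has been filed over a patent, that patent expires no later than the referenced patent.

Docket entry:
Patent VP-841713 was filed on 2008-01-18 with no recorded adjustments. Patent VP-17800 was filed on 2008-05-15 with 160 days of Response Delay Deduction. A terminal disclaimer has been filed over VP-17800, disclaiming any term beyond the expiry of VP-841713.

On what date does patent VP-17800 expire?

Natural term of VP-17800:
  Base: filing + 20 years → 15 May 2028.
  Response Delay Deduction: −160 days → 7 December 2027.
Expiry of referenced patent VP-841713:
  Base: filing + 20 years → 18 January 2028.
Terminal disclaimer: VP-17800 expires on the earlier of 7 December 2027 and 18 January 2028.

2027-12-07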